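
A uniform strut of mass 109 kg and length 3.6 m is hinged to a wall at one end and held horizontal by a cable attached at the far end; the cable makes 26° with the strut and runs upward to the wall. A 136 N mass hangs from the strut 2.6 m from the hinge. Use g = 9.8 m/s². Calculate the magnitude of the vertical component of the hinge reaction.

|H_y| ≈ 572 N

Take torques about the hinge: T sin 26° · 3.6 = 109×9.8×1.8 + 136×2.6 = 2276.4 N·m.
So T = 2276.4 / (0.4384 × 3.6) = 1442.4 N.
ΣF_y = 0: H_y = (109×9.8 + 136) − T sin 26° = 1204.2 − 632.32 = 571.88 N.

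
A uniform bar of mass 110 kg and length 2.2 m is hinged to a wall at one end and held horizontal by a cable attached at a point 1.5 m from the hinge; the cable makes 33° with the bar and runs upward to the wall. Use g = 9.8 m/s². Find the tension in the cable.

T ≈ 1450 N

Take torques about the hinge: T sin 33° · 1.5 = 110×9.8×1.1 = 1185.8 N·m.
So T = 1185.8 / (0.5446 × 1.5) = 1451.5 N.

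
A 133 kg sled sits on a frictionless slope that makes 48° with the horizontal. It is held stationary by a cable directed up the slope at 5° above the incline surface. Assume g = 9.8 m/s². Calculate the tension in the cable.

Take axes along and perpendicular to the incline. Weight components: W sin 48° = 968.6 N down-slope, W cos 48° = 872.1 N into the surface.
Along incline: T cos 5° = W sin 48° → T = 972.3 N.
Perpendicular: N = W cos 48° − T sin 5° = 787.4 N.

T ≈ 972 N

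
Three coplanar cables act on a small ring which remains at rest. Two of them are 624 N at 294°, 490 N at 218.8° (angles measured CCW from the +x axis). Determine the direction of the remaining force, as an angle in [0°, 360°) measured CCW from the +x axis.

Sum the known components: ΣF_x = -128.1 N, ΣF_y = -877.1 N.
For equilibrium the remaining force must supply (−ΣF_x, −ΣF_y) = (128.1, 877.1) N.
Magnitude = √((128.1)² + (877.1)²) = 886.4 N; direction = atan2(877.1, 128.1) = 81.7°.

θ ≈ 81.7°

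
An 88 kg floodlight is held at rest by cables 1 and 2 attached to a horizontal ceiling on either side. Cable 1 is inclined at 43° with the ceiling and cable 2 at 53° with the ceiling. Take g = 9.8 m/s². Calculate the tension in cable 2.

T_2 ≈ 634 N

Weight W = 88 × 9.8 = 862.4 N acts straight down.
Horizontal: T_1 cos 43° = T_2 cos 53°  →  T_1 = 0.8229 T_2.
Vertical: T_1 sin 43° + T_2 sin 53° = 862.4.
Substituting the horizontal relation into the vertical equation gives 1.36 T_2 = 862.4, so T_2 = 634.2 N.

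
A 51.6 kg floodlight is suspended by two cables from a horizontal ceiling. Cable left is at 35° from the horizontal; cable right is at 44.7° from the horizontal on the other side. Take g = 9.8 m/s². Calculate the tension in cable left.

T_left ≈ 365 N

Weight W = 51.6 × 9.8 = 505.7 N acts straight down.
Horizontal: T_left cos 35° = T_right cos 44.7°  →  T_right = 1.152 T_left.
Vertical: T_left sin 35° + T_right sin 44.7° = 505.7.
Substituting the horizontal relation into the vertical equation gives 1.384 T_left = 505.7, so T_left = 365.3 N.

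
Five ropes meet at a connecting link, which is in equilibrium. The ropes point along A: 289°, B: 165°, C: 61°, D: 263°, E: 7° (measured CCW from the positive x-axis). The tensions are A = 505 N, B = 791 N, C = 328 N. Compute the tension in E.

Resolve: ΣF_x = 505 cos 289° + 791 cos 165° + 328 cos 61° + T_D cos 263° + T_E cos 7° = 0.
        ΣF_y = 505 sin 289° + 791 sin 165° + 328 sin 61° + T_D sin 263° + T_E sin 7° = 0.
The known terms sum to (-440.6, 14.11) N, so -0.1219 T_D + 0.9925 T_E = 440.6 and -0.9925 T_D + 0.1219 T_E = -14.11.
Solving simultaneously: T_D = 69.78 N, T_E = 452.5 N.

T_E ≈ 452 N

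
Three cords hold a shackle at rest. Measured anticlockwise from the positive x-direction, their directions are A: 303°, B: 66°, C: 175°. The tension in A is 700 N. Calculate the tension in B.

Resolve: ΣF_x = 700 cos 303° + T_B cos 66° + T_C cos 175° = 0.
        ΣF_y = 700 sin 303° + T_B sin 66° + T_C sin 175° = 0.
The known terms sum to (381.2, -587.1) N, so 0.4067 T_B − 0.9962 T_C = -381.2 and 0.9135 T_B + 0.0872 T_C = 587.1.
Solving simultaneously: T_B = 583.4 N, T_C = 620.9 N.

T_B ≈ 583 N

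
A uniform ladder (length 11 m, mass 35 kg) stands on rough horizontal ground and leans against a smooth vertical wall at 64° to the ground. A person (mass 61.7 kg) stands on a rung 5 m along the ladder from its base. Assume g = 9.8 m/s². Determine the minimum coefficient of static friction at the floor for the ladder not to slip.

μ_min ≈ 0.230

ΣF_y = 0: N_floor = 35×9.8 + 61.7×9.8 = 947.66 N.
Torques about the foot: N_wall · 11 sin 64° = 35×9.8×5.5 cos 64° + 61.7×9.8×5 cos 64° → N_wall = 217.7 N.
ΣF_x = 0: f_floor = N_wall = 217.7 N.
μ_min = f_floor / N_floor = 217.7 / 947.66 = 0.2297.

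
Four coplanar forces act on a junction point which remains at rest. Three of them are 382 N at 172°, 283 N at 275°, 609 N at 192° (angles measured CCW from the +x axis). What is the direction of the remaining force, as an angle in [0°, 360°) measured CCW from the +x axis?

Sum the known components: ΣF_x = -949.3 N, ΣF_y = -355.4 N.
For equilibrium the remaining force must supply (−ΣF_x, −ΣF_y) = (949.3, 355.4) N.
Magnitude = √((949.3)² + (355.4)²) = 1014 N; direction = atan2(355.4, 949.3) = 20.5°.

θ ≈ 20.5°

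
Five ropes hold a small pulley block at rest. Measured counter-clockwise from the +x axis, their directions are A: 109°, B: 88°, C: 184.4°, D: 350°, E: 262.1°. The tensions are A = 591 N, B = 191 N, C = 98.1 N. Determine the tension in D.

Resolve: ΣF_x = 591 cos 109° + 191 cos 88° + 98.1 cos 184.4° + T_D cos 350° + T_E cos 262.1° = 0.
        ΣF_y = 591 sin 109° + 191 sin 88° + 98.1 sin 184.4° + T_D sin 350° + T_E sin 262.1° = 0.
The known terms sum to (-283.6, 742.2) N, so 0.9848 T_D − 0.1374 T_E = 283.6 and -0.1736 T_D − 0.9905 T_E = -742.2.
Solving simultaneously: T_D = 383.1 N, T_E = 682.1 N.

T_D ≈ 383 N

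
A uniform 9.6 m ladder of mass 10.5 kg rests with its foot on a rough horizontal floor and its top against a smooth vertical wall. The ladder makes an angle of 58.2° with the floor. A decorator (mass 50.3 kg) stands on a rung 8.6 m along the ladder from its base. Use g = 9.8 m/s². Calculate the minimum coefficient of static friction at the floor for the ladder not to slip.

ΣF_y = 0: N_floor = 10.5×9.8 + 50.3×9.8 = 595.84 N.
Torques about the foot: N_wall · 9.6 sin 58.2° = 10.5×9.8×4.8 cos 58.2° + 50.3×9.8×8.6 cos 58.2° → N_wall = 305.7 N.
ΣF_x = 0: f_floor = N_wall = 305.7 N.
μ_min = f_floor / N_floor = 305.7 / 595.84 = 0.5131.

μ_min ≈ 0.513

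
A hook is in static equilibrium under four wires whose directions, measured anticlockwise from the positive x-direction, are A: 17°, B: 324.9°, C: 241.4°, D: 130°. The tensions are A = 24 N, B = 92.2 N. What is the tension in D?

Resolve: ΣF_x = 24 cos 17° + 92.2 cos 324.9° + T_C cos 241.4° + T_D cos 130° = 0.
        ΣF_y = 24 sin 17° + 92.2 sin 324.9° + T_C sin 241.4° + T_D sin 130° = 0.
The known terms sum to (98.38, -46) N, so -0.4787 T_C − 0.6428 T_D = -98.38 and -0.8780 T_C + 0.7660 T_D = 46.
Solving simultaneously: T_C = 49.19 N, T_D = 116.4 N.

T_D ≈ 116 N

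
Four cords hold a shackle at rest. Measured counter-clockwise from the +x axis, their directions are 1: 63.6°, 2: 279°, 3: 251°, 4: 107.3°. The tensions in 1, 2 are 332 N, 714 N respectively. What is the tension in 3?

T_3 ≈ 213 N

Resolve: ΣF_x = 332 cos 63.6° + 714 cos 279° + T_3 cos 251° + T_4 cos 107.3° = 0.
        ΣF_y = 332 sin 63.6° + 714 sin 279° + T_3 sin 251° + T_4 sin 107.3° = 0.
The known terms sum to (259.3, -407.8) N, so -0.3256 T_3 − 0.2974 T_4 = -259.3 and -0.9455 T_3 + 0.9548 T_4 = 407.8.
Solving simultaneously: T_3 = 213.3 N, T_4 = 638.4 N.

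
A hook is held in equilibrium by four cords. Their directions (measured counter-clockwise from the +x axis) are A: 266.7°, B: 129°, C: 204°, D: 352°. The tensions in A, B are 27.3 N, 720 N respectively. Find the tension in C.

T_C ≈ 875 N

Resolve: ΣF_x = 27.3 cos 266.7° + 720 cos 129° + T_C cos 204° + T_D cos 352° = 0.
        ΣF_y = 27.3 sin 266.7° + 720 sin 129° + T_C sin 204° + T_D sin 352° = 0.
The known terms sum to (-454.7, 532.3) N, so -0.9135 T_C + 0.9903 T_D = 454.7 and -0.4067 T_C − 0.1392 T_D = -532.3.
Solving simultaneously: T_C = 875.3 N, T_D = 1267 N.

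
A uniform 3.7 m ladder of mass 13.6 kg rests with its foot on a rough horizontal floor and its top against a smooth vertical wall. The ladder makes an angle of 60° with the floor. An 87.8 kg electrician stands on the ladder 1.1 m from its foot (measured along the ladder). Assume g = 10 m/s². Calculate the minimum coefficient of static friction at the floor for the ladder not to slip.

ΣF_y = 0: N_floor = 13.6×10 + 87.8×10 = 1014 N.
Torques about the foot: N_wall · 3.7 sin 60° = 13.6×10×1.85 cos 60° + 87.8×10×1.1 cos 60° → N_wall = 189.96 N.
ΣF_x = 0: f_floor = N_wall = 189.96 N.
μ_min = f_floor / N_floor = 189.96 / 1014 = 0.1873.

μ_min ≈ 0.187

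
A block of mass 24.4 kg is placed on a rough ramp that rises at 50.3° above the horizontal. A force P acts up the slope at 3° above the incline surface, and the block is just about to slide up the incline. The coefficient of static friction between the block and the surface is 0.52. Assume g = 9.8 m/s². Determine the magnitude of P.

On the verge of sliding up the incline, friction equals μN and acts down the slope.
Perpendicular: N + P sin 3° = W cos 50.3° = 152.7 N.
Along incline: P cos 3° = W sin 50.3° + μN  with W sin 50.3° = 184 N.
Solving the pair for P and N: P = 256.8 N, N = 139.3 N (and f = μN = 72.44 N).

P ≈ 257 N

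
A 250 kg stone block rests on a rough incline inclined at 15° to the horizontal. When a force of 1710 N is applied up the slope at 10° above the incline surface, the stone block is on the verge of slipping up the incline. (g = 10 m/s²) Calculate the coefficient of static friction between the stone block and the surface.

μ ≈ 0.490

On the verge of sliding up the incline, friction is at its maximum μN and acts down the slope.
Perpendicular to incline: N = W cos 15° − P sin 10° = 2415 − 296.9 = 2118 N.
Along incline: P cos 10° − μN = W sin 15° → μ = −(W sin 15° − P cos 10°) / N = 0.4896.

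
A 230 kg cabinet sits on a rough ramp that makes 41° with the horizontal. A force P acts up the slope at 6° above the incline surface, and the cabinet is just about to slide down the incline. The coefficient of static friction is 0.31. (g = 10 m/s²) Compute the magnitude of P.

On the verge of sliding down the incline, friction equals μN and acts up the slope.
Perpendicular: N + P sin 6° = W cos 41° = 1736 N.
Along incline: P cos 6° + μN = W sin 41° with W sin 41° = 1509 N.
Solving the pair for P and N: P = 1009 N, N = 1630 N (and f = μN = 505.4 N).

P ≈ 1010 N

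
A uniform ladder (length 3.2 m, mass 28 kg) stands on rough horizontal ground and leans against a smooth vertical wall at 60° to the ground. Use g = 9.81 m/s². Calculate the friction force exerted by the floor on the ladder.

Torques about the foot: N_wall · 3.2 sin 60° = 28×9.81×1.6 cos 60° → N_wall = 79.293 N.
ΣF_x = 0: f_floor = N_wall = 79.293 N.

f ≈ 79.3 N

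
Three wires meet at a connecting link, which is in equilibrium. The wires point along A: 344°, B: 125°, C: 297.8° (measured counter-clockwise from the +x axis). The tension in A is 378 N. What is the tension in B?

Resolve: ΣF_x = 378 cos 344° + T_B cos 125° + T_C cos 297.8° = 0.
        ΣF_y = 378 sin 344° + T_B sin 125° + T_C sin 297.8° = 0.
The known terms sum to (363.4, -104.2) N, so -0.5736 T_B + 0.4664 T_C = -363.4 and 0.8192 T_B − 0.8846 T_C = 104.2.
Solving simultaneously: T_B = 2177 N, T_C = 1898 N.

T_B ≈ 2180 N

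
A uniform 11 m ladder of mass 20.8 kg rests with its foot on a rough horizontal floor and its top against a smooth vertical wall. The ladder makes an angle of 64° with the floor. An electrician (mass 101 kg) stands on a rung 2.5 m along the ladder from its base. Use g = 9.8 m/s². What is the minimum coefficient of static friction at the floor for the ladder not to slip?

μ_min ≈ 0.134

ΣF_y = 0: N_floor = 20.8×9.8 + 101×9.8 = 1193.6 N.
Torques about the foot: N_wall · 11 sin 64° = 20.8×9.8×5.5 cos 64° + 101×9.8×2.5 cos 64° → N_wall = 159.43 N.
ΣF_x = 0: f_floor = N_wall = 159.43 N.
μ_min = f_floor / N_floor = 159.43 / 1193.6 = 0.1336.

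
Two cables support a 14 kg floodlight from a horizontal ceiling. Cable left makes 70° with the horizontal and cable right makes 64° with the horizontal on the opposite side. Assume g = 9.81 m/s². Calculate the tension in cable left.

Weight W = 14 × 9.81 = 137.3 N acts straight down.
Horizontal: T_left cos 70° = T_right cos 64°  →  T_right = 0.7802 T_left.
Vertical: T_left sin 70° + T_right sin 64° = 137.3.
Substituting the horizontal relation into the vertical equation gives 1.641 T_left = 137.3, so T_left = 83.7 N.

T_left ≈ 83.7 N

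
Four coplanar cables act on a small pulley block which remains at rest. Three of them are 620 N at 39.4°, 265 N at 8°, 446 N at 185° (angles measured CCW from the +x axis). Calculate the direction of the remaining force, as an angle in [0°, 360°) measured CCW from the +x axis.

Sum the known components: ΣF_x = 297.2 N, ΣF_y = 391.5 N.
For equilibrium the remaining force must supply (−ΣF_x, −ΣF_y) = (-297.2, -391.5) N.
Magnitude = √((-297.2)² + (-391.5)²) = 491.6 N; direction = atan2(-391.5, -297.2) = 232.8°.

θ ≈ 233°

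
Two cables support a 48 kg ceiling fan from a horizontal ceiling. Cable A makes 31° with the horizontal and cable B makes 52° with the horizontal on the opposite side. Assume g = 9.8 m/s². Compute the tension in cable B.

Weight W = 48 × 9.8 = 470.4 N acts straight down.
Horizontal: T_A cos 31° = T_B cos 52°  →  T_A = 0.7183 T_B.
Vertical: T_A sin 31° + T_B sin 52° = 470.4.
Substituting the horizontal relation into the vertical equation gives 1.158 T_B = 470.4, so T_B = 406.2 N.

T_B ≈ 406 N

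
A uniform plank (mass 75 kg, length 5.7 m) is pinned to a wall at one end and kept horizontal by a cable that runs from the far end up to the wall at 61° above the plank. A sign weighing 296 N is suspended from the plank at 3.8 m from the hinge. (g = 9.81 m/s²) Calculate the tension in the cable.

Take torques about the hinge: T sin 61° · 5.7 = 75×9.81×2.85 + 296×3.8 = 3221.7 N·m.
So T = 3221.7 / (0.8746 × 5.7) = 646.23 N.

T ≈ 646 N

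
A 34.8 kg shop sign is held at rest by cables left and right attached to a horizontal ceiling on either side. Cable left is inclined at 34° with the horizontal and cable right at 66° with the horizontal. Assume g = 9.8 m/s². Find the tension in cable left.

Weight W = 34.8 × 9.8 = 341 N acts straight down.
Horizontal: T_left cos 34° = T_right cos 66°  →  T_right = 2.038 T_left.
Vertical: T_left sin 34° + T_right sin 66° = 341.
Substituting the horizontal relation into the vertical equation gives 2.421 T_left = 341, so T_left = 140.9 N.

T_left ≈ 141 N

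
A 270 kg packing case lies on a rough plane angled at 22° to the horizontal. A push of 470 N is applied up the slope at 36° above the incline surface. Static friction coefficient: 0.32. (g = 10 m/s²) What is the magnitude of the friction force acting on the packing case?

Axes along / perpendicular to the incline. W sin 22° = 1011 N down-slope; W cos 22° = 2503 N into the surface.
Perpendicular: N = W cos 22° − P sin 36° = 2503 − 276.3 = 2227 N.
Along incline: P cos 36° + f = W sin 22° (friction acts up-slope) → f = 1011 − 380.2 = 631.2 N.
|f| = 631.2 N ≤ μN = 712.7 N, so the packing case is indeed static.

f ≈ 631 N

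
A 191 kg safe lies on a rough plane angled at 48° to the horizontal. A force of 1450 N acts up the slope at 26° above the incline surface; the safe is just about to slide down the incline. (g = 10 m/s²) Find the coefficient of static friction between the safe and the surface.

On the verge of sliding down the incline, friction is at its maximum μN and acts up the slope.
Perpendicular to incline: N = W cos 48° − P sin 26° = 1278 − 635.6 = 642.4 N.
Along incline: P cos 26° + μN = W sin 48° → μ = (W sin 48° − P cos 26°) / N = 0.1808.

μ ≈ 0.181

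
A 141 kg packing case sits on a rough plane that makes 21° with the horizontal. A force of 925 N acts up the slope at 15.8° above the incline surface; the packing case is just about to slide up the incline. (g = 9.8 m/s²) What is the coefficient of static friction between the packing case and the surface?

On the verge of sliding up the incline, friction is at its maximum μN and acts down the slope.
Perpendicular to incline: N = W cos 21° − P sin 15.8° = 1290 − 251.9 = 1038 N.
Along incline: P cos 15.8° − μN = W sin 21° → μ = −(W sin 21° − P cos 15.8°) / N = 0.3803.

μ ≈ 0.380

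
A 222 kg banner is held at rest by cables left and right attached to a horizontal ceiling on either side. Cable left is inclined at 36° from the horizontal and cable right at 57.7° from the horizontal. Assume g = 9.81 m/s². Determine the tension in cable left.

Weight W = 222 × 9.81 = 2178 N acts straight down.
Horizontal: T_left cos 36° = T_right cos 57.7°  →  T_right = 1.514 T_left.
Vertical: T_left sin 36° + T_right sin 57.7° = 2178.
Substituting the horizontal relation into the vertical equation gives 1.868 T_left = 2178, so T_left = 1166 N.

T_left ≈ 1170 N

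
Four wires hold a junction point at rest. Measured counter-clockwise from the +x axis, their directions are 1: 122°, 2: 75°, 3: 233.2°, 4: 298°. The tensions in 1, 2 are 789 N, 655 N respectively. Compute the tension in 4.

T_4 ≈ 1080 N

Resolve: ΣF_x = 789 cos 122° + 655 cos 75° + T_3 cos 233.2° + T_4 cos 298° = 0.
        ΣF_y = 789 sin 122° + 655 sin 75° + T_3 sin 233.2° + T_4 sin 298° = 0.
The known terms sum to (-248.6, 1302) N, so -0.5990 T_3 + 0.4695 T_4 = 248.6 and -0.8007 T_3 − 0.8829 T_4 = -1302.
Solving simultaneously: T_3 = 432.9 N, T_4 = 1082 N.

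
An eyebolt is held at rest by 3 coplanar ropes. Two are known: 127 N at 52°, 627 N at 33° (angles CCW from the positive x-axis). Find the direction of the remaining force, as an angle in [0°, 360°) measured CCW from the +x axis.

θ ≈ 216°

Sum the known components: ΣF_x = 604 N, ΣF_y = 441.6 N.
For equilibrium the remaining force must supply (−ΣF_x, −ΣF_y) = (-604, -441.6) N.
Magnitude = √((-604)² + (-441.6)²) = 748.2 N; direction = atan2(-441.6, -604) = 216.2°.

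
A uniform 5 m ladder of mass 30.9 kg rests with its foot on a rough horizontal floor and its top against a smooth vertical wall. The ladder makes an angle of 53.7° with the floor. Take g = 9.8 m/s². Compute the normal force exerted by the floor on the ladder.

ΣF_y = 0: N_floor = 30.9×9.8 = 302.82 N.

N_floor ≈ 303 N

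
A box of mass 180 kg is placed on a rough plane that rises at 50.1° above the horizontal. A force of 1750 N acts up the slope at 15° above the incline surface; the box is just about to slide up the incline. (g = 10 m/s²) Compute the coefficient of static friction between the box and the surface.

μ ≈ 0.441

On the verge of sliding up the incline, friction is at its maximum μN and acts down the slope.
Perpendicular to incline: N = W cos 50.1° − P sin 15° = 1155 − 452.9 = 701.7 N.
Along incline: P cos 15° − μN = W sin 50.1° → μ = −(W sin 50.1° − P cos 15°) / N = 0.441.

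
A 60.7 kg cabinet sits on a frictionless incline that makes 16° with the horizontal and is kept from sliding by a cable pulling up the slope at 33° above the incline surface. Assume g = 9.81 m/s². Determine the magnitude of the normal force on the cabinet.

N ≈ 466 N

Take axes along and perpendicular to the incline. Weight components: W sin 16° = 164.1 N down-slope, W cos 16° = 572.4 N into the surface.
Along incline: T cos 33° = W sin 16° → T = 195.7 N.
Perpendicular: N = W cos 16° − T sin 33° = 465.8 N.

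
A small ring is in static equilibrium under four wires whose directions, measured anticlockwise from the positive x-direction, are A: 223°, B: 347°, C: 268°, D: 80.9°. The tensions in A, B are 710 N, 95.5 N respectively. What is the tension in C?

Resolve: ΣF_x = 710 cos 223° + 95.5 cos 347° + T_C cos 268° + T_D cos 80.9° = 0.
        ΣF_y = 710 sin 223° + 95.5 sin 347° + T_C sin 268° + T_D sin 80.9° = 0.
The known terms sum to (-426.2, -505.7) N, so -0.0349 T_C + 0.1582 T_D = 426.2 and -0.9994 T_C + 0.9874 T_D = 505.7.
Solving simultaneously: T_C = 2758 N, T_D = 3303 N.

T_C ≈ 2760 N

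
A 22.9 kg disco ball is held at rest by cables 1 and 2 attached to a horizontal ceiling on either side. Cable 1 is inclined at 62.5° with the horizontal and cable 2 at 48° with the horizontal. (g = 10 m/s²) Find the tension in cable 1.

Weight W = 22.9 × 10 = 229 N acts straight down.
Horizontal: T_1 cos 62.5° = T_2 cos 48°  →  T_2 = 0.6901 T_1.
Vertical: T_1 sin 62.5° + T_2 sin 48° = 229.
Substituting the horizontal relation into the vertical equation gives 1.4 T_1 = 229, so T_1 = 163.6 N.

T_1 ≈ 164 N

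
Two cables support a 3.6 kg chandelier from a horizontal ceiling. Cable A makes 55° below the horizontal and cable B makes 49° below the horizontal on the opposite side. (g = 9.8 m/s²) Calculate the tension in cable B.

T_B ≈ 20.9 N

Weight W = 3.6 × 9.8 = 35.28 N acts straight down.
Horizontal: T_A cos 55° = T_B cos 49°  →  T_A = 1.144 T_B.
Vertical: T_A sin 55° + T_B sin 49° = 35.28.
Substituting the horizontal relation into the vertical equation gives 1.692 T_B = 35.28, so T_B = 20.86 N.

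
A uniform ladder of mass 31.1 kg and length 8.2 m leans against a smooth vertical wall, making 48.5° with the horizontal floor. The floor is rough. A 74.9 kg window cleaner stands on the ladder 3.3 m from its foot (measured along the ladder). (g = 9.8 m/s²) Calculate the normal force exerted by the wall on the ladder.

N_wall ≈ 396 N

Torques about the foot: N_wall · 8.2 sin 48.5° = 31.1×9.8×4.1 cos 48.5° + 74.9×9.8×3.3 cos 48.5° → N_wall = 396.17 N.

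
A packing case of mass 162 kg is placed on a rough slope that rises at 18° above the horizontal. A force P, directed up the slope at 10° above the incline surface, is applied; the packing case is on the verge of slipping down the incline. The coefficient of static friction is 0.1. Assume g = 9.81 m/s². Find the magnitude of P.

On the verge of sliding down the incline, friction equals μN and acts up the slope.
Perpendicular: N + P sin 10° = W cos 18° = 1511 N.
Along incline: P cos 10° + μN = W sin 18° with W sin 18° = 491.1 N.
Solving the pair for P and N: P = 351.4 N, N = 1450 N (and f = μN = 145 N).

P ≈ 351 N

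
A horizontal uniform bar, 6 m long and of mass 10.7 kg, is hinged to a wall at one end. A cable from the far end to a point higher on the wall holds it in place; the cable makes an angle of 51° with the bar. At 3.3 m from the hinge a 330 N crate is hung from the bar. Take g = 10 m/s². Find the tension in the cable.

T ≈ 302 N

Take torques about the hinge: T sin 51° · 6 = 10.7×10×3 + 330×3.3 = 1410 N·m.
So T = 1410 / (0.7771 × 6) = 302.39 N.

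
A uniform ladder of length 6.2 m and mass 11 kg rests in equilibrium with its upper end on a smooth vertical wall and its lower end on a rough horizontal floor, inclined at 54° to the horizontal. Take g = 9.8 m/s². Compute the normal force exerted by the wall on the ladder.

N_wall ≈ 39.2 N

Torques about the foot: N_wall · 6.2 sin 54° = 11×9.8×3.1 cos 54° → N_wall = 39.161 N.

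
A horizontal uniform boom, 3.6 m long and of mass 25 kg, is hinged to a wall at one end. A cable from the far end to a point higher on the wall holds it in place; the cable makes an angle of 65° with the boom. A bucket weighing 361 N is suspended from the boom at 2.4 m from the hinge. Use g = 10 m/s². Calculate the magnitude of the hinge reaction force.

|H| ≈ 299 N

Take torques about the hinge: T sin 65° · 3.6 = 25×10×1.8 + 361×2.4 = 1316.4 N·m.
So T = 1316.4 / (0.9063 × 3.6) = 403.47 N.
ΣF_x = 0: H_x = T cos 65° = 170.51 N.
ΣF_y = 0: H_y = (25×10 + 361) − T sin 65° = 611 − 365.67 = 245.33 N.
|H| = √(H_x² + H_y²) = √((170.51)² + (245.33)²) = 298.77 N.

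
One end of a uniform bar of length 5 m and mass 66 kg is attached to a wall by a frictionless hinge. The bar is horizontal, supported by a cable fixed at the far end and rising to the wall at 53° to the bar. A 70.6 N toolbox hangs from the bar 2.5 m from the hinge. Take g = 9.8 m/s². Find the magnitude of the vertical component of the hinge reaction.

Take torques about the hinge: T sin 53° · 5 = 66×9.8×2.5 + 70.6×2.5 = 1793.5 N·m.
So T = 1793.5 / (0.7986 × 5) = 449.14 N.
ΣF_y = 0: H_y = (66×9.8 + 70.6) − T sin 53° = 717.4 − 358.7 = 358.7 N.

|H_y| ≈ 359 N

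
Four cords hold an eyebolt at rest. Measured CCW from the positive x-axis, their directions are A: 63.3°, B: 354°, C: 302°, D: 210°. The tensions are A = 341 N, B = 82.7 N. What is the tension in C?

Resolve: ΣF_x = 341 cos 63.3° + 82.7 cos 354° + T_C cos 302° + T_D cos 210° = 0.
        ΣF_y = 341 sin 63.3° + 82.7 sin 354° + T_C sin 302° + T_D sin 210° = 0.
The known terms sum to (235.5, 296) N, so 0.5299 T_C − 0.8660 T_D = -235.5 and -0.8480 T_C − 0.5000 T_D = -296.
Solving simultaneously: T_C = 138.7 N, T_D = 356.8 N.

T_C ≈ 139 N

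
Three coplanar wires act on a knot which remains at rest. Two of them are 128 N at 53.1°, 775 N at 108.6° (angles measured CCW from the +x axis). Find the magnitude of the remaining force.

F ≈ 854 N

Sum the known components: ΣF_x = -170.3 N, ΣF_y = 836.9 N.
For equilibrium the remaining force must supply (−ΣF_x, −ΣF_y) = (170.3, -836.9) N.
Magnitude = √((170.3)² + (-836.9)²) = 854 N; direction = atan2(-836.9, 170.3) = 281.5°.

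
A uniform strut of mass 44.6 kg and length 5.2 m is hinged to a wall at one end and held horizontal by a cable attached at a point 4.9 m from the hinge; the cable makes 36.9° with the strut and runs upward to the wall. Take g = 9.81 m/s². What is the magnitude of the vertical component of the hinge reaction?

Take torques about the hinge: T sin 36.9° · 4.9 = 44.6×9.81×2.6 = 1137.6 N·m.
So T = 1137.6 / (0.6004 × 4.9) = 386.66 N.
ΣF_y = 0: H_y = (44.6×9.81) − T sin 36.9° = 437.53 − 232.16 = 205.37 N.

|H_y| ≈ 205 N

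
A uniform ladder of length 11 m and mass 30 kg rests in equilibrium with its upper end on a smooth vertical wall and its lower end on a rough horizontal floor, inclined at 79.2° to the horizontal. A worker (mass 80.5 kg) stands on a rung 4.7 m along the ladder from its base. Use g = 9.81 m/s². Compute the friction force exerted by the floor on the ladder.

f ≈ 92.4 N

Torques about the foot: N_wall · 11 sin 79.2° = 30×9.81×5.5 cos 79.2° + 80.5×9.81×4.7 cos 79.2° → N_wall = 92.437 N.
ΣF_x = 0: f_floor = N_wall = 92.437 N.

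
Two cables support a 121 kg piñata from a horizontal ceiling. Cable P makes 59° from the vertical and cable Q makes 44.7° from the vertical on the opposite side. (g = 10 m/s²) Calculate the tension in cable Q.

Angles from the horizontal: cable P is 90° − 59° = 31°, cable Q is 90° − 44.7° = 45.3°.
Weight W = 121 × 10 = 1210 N acts straight down.
Horizontal: T_P cos 31° = T_Q cos 45.3°  →  T_P = 0.8206 T_Q.
Vertical: T_P sin 31° + T_Q sin 45.3° = 1210.
Substituting the horizontal relation into the vertical equation gives 1.133 T_Q = 1210, so T_Q = 1068 N.

T_Q ≈ 1070 N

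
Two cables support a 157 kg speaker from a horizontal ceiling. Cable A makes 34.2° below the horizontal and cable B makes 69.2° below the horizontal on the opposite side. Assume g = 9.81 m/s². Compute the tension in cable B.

T_B ≈ 1310 N

Weight W = 157 × 9.81 = 1540 N acts straight down.
Horizontal: T_A cos 34.2° = T_B cos 69.2°  →  T_A = 0.4293 T_B.
Vertical: T_A sin 34.2° + T_B sin 69.2° = 1540.
Substituting the horizontal relation into the vertical equation gives 1.176 T_B = 1540, so T_B = 1309 N.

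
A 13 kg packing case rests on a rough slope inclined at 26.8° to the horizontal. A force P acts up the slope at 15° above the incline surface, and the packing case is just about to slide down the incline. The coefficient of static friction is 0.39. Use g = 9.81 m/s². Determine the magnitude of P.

P ≈ 15.2 N

On the verge of sliding down the incline, friction equals μN and acts up the slope.
Perpendicular: N + P sin 15° = W cos 26.8° = 113.8 N.
Along incline: P cos 15° + μN = W sin 26.8° with W sin 26.8° = 57.5 N.
Solving the pair for P and N: P = 15.15 N, N = 109.9 N (and f = μN = 42.86 N).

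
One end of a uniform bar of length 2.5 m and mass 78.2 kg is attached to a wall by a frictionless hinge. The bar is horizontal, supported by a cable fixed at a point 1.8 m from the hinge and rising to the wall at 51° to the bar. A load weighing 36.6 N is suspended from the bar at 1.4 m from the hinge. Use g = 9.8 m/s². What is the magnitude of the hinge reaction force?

Take torques about the hinge: T sin 51° · 1.8 = 78.2×9.8×1.25 + 36.6×1.4 = 1009.2 N·m.
So T = 1009.2 / (0.7771 × 1.8) = 721.44 N.
ΣF_x = 0: H_x = T cos 51° = 454.01 N.
ΣF_y = 0: H_y = (78.2×9.8 + 36.6) − T sin 51° = 802.96 − 560.66 = 242.3 N.
|H| = √(H_x² + H_y²) = √((454.01)² + (242.3)²) = 514.62 N.

|H| ≈ 515 N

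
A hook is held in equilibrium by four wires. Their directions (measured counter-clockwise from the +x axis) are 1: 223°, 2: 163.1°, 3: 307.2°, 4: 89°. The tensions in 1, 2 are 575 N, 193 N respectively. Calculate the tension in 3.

Resolve: ΣF_x = 575 cos 223° + 193 cos 163.1° + T_3 cos 307.2° + T_4 cos 89° = 0.
        ΣF_y = 575 sin 223° + 193 sin 163.1° + T_3 sin 307.2° + T_4 sin 89° = 0.
The known terms sum to (-605.2, -336) N, so 0.6046 T_3 + 0.0175 T_4 = 605.2 and -0.7965 T_3 + 0.9998 T_4 = 336.
Solving simultaneously: T_3 = 969 N, T_4 = 1108 N.

T_3 ≈ 969 N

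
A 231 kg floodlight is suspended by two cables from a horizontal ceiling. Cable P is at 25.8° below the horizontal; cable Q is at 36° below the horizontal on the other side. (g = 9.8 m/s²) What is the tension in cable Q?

Weight W = 231 × 9.8 = 2264 N acts straight down.
Horizontal: T_P cos 25.8° = T_Q cos 36°  →  T_P = 0.8986 T_Q.
Vertical: T_P sin 25.8° + T_Q sin 36° = 2264.
Substituting the horizontal relation into the vertical equation gives 0.9789 T_Q = 2264, so T_Q = 2313 N.

T_Q ≈ 2310 N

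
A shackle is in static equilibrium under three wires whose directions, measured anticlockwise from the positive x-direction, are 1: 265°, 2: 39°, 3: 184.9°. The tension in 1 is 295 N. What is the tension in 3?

Resolve: ΣF_x = 295 cos 265° + T_2 cos 39° + T_3 cos 184.9° = 0.
        ΣF_y = 295 sin 265° + T_2 sin 39° + T_3 sin 184.9° = 0.
The known terms sum to (-25.71, -293.9) N, so 0.7771 T_2 − 0.9963 T_3 = 25.71 and 0.6293 T_2 − 0.0854 T_3 = 293.9.
Solving simultaneously: T_2 = 518.4 N, T_3 = 378.5 N.

T_3 ≈ 379 N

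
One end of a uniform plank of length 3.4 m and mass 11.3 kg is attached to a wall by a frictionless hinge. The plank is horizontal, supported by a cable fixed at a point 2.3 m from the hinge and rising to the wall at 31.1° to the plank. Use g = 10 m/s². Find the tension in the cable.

Take torques about the hinge: T sin 31.1° · 2.3 = 11.3×10×1.7 = 192.1 N·m.
So T = 192.1 / (0.5165 × 2.3) = 161.7 N.

T ≈ 162 N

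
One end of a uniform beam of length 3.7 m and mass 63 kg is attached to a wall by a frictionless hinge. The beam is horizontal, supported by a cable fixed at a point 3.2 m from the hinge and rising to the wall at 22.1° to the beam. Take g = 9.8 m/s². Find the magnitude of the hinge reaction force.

|H| ≈ 917 N

Take torques about the hinge: T sin 22.1° · 3.2 = 63×9.8×1.85 = 1142.2 N·m.
So T = 1142.2 / (0.3762 × 3.2) = 948.73 N.
ΣF_x = 0: H_x = T cos 22.1° = 879.02 N.
ΣF_y = 0: H_y = (63×9.8) − T sin 22.1° = 617.4 − 356.93 = 260.47 N.
|H| = √(H_x² + H_y²) = √((879.02)² + (260.47)²) = 916.8 N.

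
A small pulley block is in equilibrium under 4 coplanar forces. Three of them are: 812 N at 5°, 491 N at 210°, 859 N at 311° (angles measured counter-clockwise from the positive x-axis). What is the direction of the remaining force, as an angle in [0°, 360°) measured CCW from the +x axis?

Sum the known components: ΣF_x = 947.2 N, ΣF_y = -823 N.
For equilibrium the remaining force must supply (−ΣF_x, −ΣF_y) = (-947.2, 823) N.
Magnitude = √((-947.2)² + (823)²) = 1255 N; direction = atan2(823, -947.2) = 139.0°.

θ ≈ 139°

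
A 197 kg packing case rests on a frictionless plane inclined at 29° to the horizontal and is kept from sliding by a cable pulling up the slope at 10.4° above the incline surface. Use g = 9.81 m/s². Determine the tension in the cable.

T ≈ 953 N

Take axes along and perpendicular to the incline. Weight components: W sin 29° = 936.9 N down-slope, W cos 29° = 1690 N into the surface.
Along incline: T cos 10.4° = W sin 29° → T = 952.6 N.
Perpendicular: N = W cos 29° − T sin 10.4° = 1518 N.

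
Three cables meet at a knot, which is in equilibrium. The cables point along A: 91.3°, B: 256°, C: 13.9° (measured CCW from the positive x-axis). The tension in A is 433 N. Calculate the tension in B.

Resolve: ΣF_x = 433 cos 91.3° + T_B cos 256° + T_C cos 13.9° = 0.
        ΣF_y = 433 sin 91.3° + T_B sin 256° + T_C sin 13.9° = 0.
The known terms sum to (-9.824, 432.9) N, so -0.2419 T_B + 0.9707 T_C = 9.824 and -0.9703 T_B + 0.2402 T_C = -432.9.
Solving simultaneously: T_B = 478.1 N, T_C = 129.3 N.

T_B ≈ 478 N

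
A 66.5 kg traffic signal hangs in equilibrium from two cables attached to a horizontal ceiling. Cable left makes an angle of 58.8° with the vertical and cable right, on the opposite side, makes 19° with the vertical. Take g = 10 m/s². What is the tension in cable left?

T_left ≈ 222 N

Angles from the horizontal: cable left is 90° − 58.8° = 31.2°, cable right is 90° − 19° = 71°.
Weight W = 66.5 × 10 = 665 N acts straight down.
Horizontal: T_left cos 31.2° = T_right cos 71°  →  T_right = 2.627 T_left.
Vertical: T_left sin 31.2° + T_right sin 71° = 665.
Substituting the horizontal relation into the vertical equation gives 3.002 T_left = 665, so T_left = 221.5 N.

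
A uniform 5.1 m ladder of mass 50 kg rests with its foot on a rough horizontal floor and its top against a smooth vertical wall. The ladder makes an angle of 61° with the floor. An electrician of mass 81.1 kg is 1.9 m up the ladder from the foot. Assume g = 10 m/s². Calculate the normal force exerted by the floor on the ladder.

N_floor ≈ 1310 N

ΣF_y = 0: N_floor = 50×10 + 81.1×10 = 1311 N.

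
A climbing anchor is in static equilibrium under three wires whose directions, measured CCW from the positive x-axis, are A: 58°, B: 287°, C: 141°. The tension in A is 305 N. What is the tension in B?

T_B ≈ 541 N

Resolve: ΣF_x = 305 cos 58° + T_B cos 287° + T_C cos 141° = 0.
        ΣF_y = 305 sin 58° + T_B sin 287° + T_C sin 141° = 0.
The known terms sum to (161.6, 258.7) N, so 0.2924 T_B − 0.7771 T_C = -161.6 and -0.9563 T_B + 0.6293 T_C = -258.7.
Solving simultaneously: T_B = 541.4 N, T_C = 411.6 N.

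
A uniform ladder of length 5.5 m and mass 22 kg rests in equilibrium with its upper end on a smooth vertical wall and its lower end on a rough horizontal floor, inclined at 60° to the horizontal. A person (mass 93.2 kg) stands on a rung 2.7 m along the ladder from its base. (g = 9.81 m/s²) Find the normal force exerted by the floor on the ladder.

N_floor ≈ 1130 N

ΣF_y = 0: N_floor = 22×9.81 + 93.2×9.81 = 1130.1 N.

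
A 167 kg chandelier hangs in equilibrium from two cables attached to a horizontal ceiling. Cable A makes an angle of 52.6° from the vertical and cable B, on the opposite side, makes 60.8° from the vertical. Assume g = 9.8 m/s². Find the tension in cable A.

T_A ≈ 1560 N

Angles from the horizontal: cable A is 90° − 52.6° = 37.4°, cable B is 90° − 60.8° = 29.2°.
Weight W = 167 × 9.8 = 1637 N acts straight down.
Horizontal: T_A cos 37.4° = T_B cos 29.2°  →  T_B = 0.9101 T_A.
Vertical: T_A sin 37.4° + T_B sin 29.2° = 1637.
Substituting the horizontal relation into the vertical equation gives 1.051 T_A = 1637, so T_A = 1557 N.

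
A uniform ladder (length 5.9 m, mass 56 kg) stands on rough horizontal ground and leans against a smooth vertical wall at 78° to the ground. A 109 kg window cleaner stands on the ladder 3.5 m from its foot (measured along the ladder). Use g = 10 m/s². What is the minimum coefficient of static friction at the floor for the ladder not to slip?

μ_min ≈ 0.119

ΣF_y = 0: N_floor = 56×10 + 109×10 = 1650 N.
Torques about the foot: N_wall · 5.9 sin 78° = 56×10×2.95 cos 78° + 109×10×3.5 cos 78° → N_wall = 196.96 N.
ΣF_x = 0: f_floor = N_wall = 196.96 N.
μ_min = f_floor / N_floor = 196.96 / 1650 = 0.1194.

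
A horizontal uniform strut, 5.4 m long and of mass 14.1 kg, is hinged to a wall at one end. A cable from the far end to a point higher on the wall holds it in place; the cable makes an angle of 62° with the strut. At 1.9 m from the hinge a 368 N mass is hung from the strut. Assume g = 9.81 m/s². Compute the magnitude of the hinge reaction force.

|H| ≈ 325 N

Take torques about the hinge: T sin 62° · 5.4 = 14.1×9.81×2.7 + 368×1.9 = 1072.7 N·m.
So T = 1072.7 / (0.8829 × 5.4) = 224.98 N.
ΣF_x = 0: H_x = T cos 62° = 105.62 N.
ΣF_y = 0: H_y = (14.1×9.81 + 368) − T sin 62° = 506.32 − 198.64 = 307.68 N.
|H| = √(H_x² + H_y²) = √((105.62)² + (307.68)²) = 325.3 N.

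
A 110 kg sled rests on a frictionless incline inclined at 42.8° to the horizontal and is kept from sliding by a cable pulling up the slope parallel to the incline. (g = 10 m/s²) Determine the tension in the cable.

T ≈ 747 N

Take axes along and perpendicular to the incline. Weight components: W sin 42.8° = 747.4 N down-slope, W cos 42.8° = 807.1 N into the surface.
Along incline: T cos 0° = W sin 42.8° → T = 747.4 N.
Perpendicular: N = W cos 42.8° − T sin 0° = 807.1 N.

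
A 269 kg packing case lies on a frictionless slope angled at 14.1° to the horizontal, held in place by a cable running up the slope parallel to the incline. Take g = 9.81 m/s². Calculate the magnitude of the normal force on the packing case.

N ≈ 2560 N

Take axes along and perpendicular to the incline. Weight components: W sin 14.1° = 642.9 N down-slope, W cos 14.1° = 2559 N into the surface.
Along incline: T cos 0° = W sin 14.1° → T = 642.9 N.
Perpendicular: N = W cos 14.1° − T sin 0° = 2559 N.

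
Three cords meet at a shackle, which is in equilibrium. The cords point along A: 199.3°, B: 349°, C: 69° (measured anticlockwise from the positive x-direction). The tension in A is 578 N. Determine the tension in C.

T_C ≈ 296 N

Resolve: ΣF_x = 578 cos 199.3° + T_B cos 349° + T_C cos 69° = 0.
        ΣF_y = 578 sin 199.3° + T_B sin 349° + T_C sin 69° = 0.
The known terms sum to (-545.5, -191) N, so 0.9816 T_B + 0.3584 T_C = 545.5 and -0.1908 T_B + 0.9336 T_C = 191.
Solving simultaneously: T_B = 447.6 N, T_C = 296.1 N.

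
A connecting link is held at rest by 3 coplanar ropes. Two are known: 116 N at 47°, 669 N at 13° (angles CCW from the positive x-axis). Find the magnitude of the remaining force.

Sum the known components: ΣF_x = 731 N, ΣF_y = 235.3 N.
For equilibrium the remaining force must supply (−ΣF_x, −ΣF_y) = (-731, -235.3) N.
Magnitude = √((-731)² + (-235.3)²) = 767.9 N; direction = atan2(-235.3, -731) = 197.8°.

F ≈ 768 N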